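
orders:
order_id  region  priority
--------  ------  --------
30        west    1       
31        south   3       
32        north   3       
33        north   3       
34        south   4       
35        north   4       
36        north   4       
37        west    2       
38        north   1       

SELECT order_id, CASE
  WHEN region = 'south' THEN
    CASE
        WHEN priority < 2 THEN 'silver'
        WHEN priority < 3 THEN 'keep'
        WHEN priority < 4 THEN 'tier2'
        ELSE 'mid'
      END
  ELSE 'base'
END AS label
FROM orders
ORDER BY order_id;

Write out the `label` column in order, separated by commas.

order_id=30: region='west' → outer ELSE → base
order_id=31: region='south' → inner[priority < 4] → tier2
order_id=32: region='north' → outer ELSE → base
order_id=33: region='north' → outer ELSE → base
order_id=34: region='south' → inner[ELSE] → mid
order_id=35: region='north' → outer ELSE → base
order_id=36: region='north' → outer ELSE → base
order_id=37: region='west' → outer ELSE → base
order_id=38: region='north' → outer ELSE → base

base, tier2, base, base, mid, base, base, base, base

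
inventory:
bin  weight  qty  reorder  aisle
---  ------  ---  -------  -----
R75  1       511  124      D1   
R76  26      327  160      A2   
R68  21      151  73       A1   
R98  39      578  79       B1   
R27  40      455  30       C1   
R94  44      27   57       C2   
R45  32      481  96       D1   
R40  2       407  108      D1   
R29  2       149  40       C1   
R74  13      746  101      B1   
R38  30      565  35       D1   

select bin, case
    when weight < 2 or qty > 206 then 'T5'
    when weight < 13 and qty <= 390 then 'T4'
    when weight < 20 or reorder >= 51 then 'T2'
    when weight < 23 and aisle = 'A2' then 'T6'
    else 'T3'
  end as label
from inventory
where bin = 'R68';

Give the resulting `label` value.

T2

bin = R68: weight=21, qty=151, reorder=73, aisle=A1.
weight < 2 or qty > 206 → false
weight < 13 and qty <= 390 → false
weight < 20 or reorder >= 51 → true → T2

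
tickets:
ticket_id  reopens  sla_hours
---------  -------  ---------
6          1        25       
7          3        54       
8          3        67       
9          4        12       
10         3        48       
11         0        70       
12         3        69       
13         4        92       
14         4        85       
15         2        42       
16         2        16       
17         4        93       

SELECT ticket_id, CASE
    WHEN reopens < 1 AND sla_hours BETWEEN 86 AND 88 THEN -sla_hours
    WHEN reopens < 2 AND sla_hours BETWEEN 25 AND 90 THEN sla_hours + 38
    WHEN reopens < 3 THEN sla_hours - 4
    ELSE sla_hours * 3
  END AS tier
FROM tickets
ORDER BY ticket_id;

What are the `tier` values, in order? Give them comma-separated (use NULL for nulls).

63, 162, 201, 36, 144, 108, 207, 276, 255, 38, 12, 279

ticket_id=6: reopens < 2 AND sla_hours BETWEEN 25 AND 90 → 63
ticket_id=7: ELSE → 162
ticket_id=8: ELSE → 201
ticket_id=9: ELSE → 36
ticket_id=10: ELSE → 144
ticket_id=11: reopens < 2 AND sla_hours BETWEEN 25 AND 90 → 108
ticket_id=12: ELSE → 207
ticket_id=13: ELSE → 276
ticket_id=14: ELSE → 255
ticket_id=15: reopens < 3 → 38
ticket_id=16: reopens < 3 → 12
ticket_id=17: ELSE → 279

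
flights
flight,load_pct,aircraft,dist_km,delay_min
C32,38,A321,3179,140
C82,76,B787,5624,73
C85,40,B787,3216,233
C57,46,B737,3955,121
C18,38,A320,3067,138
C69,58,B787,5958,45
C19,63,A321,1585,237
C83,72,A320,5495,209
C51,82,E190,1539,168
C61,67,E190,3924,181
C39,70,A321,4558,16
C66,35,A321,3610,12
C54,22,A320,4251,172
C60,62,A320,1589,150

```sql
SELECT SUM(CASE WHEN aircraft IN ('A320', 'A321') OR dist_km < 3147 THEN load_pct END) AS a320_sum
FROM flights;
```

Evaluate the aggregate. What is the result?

flight=C32: ✓ → 38
flight=C82: ✗
flight=C85: ✗
flight=C57: ✗
flight=C18: ✓ → 38
flight=C69: ✗
flight=C19: ✓ → 63
flight=C83: ✓ → 72
flight=C51: ✓ → 82
flight=C61: ✗
flight=C39: ✓ → 70
flight=C66: ✓ → 35
flight=C54: ✓ → 22
flight=C60: ✓ → 62
a320_sum = 38 + 38 + 63 + 72 + 82 + 70 + 35 + 22 + 62 = 482

482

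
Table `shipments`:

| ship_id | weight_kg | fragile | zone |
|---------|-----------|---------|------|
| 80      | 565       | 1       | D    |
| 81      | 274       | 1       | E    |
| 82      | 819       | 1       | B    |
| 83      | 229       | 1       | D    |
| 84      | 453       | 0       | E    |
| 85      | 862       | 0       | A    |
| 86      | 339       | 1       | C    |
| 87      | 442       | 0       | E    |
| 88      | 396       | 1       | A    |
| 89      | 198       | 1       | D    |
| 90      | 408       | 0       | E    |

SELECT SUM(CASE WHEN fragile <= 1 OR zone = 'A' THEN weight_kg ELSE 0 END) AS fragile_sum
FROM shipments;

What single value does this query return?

4985

ship_id=80: ✓ → 565
ship_id=81: ✓ → 274
ship_id=82: ✓ → 819
ship_id=83: ✓ → 229
ship_id=84: ✓ → 453
ship_id=85: ✓ → 862
ship_id=86: ✓ → 339
ship_id=87: ✓ → 442
ship_id=88: ✓ → 396
ship_id=89: ✓ → 198
ship_id=90: ✓ → 408
fragile_sum = 565 + 274 + 819 + 229 + 453 + 862 + 339 + 442 + 396 + 198 + 408 = 4985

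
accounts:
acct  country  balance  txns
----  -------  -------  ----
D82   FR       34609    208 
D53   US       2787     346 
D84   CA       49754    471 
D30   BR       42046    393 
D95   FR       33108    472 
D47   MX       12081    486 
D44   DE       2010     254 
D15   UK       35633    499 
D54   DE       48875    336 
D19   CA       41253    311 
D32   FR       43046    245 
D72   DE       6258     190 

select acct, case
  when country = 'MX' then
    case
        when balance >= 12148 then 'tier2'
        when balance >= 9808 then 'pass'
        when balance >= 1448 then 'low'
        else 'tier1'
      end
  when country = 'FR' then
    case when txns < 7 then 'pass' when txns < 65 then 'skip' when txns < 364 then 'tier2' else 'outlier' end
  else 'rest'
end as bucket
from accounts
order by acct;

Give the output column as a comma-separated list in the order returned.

acct=D15: country='UK' → outer ELSE → rest
acct=D19: country='CA' → outer ELSE → rest
acct=D30: country='BR' → outer ELSE → rest
acct=D32: country='FR' → inner[txns < 364] → tier2
acct=D44: country='DE' → outer ELSE → rest
acct=D47: country='MX' → inner[balance >= 9808] → pass
acct=D53: country='US' → outer ELSE → rest
acct=D54: country='DE' → outer ELSE → rest
acct=D72: country='DE' → outer ELSE → rest
acct=D82: country='FR' → inner[txns < 364] → tier2
acct=D84: country='CA' → outer ELSE → rest
acct=D95: country='FR' → inner[ELSE] → outlier

rest, rest, rest, tier2, rest, pass, rest, rest, rest, tier2, rest, outlier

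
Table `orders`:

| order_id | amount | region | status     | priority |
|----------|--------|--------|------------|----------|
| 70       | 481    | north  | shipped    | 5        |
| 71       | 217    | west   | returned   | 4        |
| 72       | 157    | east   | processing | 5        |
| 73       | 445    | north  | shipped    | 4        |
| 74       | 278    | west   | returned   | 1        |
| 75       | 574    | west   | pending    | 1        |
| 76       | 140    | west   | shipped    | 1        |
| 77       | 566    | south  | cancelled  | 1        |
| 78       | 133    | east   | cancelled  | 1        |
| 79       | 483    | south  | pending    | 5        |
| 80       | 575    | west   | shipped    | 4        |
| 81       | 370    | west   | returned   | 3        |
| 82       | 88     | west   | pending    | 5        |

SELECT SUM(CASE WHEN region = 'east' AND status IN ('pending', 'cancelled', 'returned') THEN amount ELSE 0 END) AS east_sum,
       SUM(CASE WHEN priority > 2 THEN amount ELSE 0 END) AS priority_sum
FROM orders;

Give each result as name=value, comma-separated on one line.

east_sum=133, priority_sum=2816

[east_sum: region = 'east' AND status IN ('pending', 'cancelled', 'returned')]
order_id=70: ✗
order_id=71: ✗
order_id=72: ✗
order_id=73: ✗
order_id=74: ✗
order_id=75: ✗
order_id=76: ✗
order_id=77: ✗
order_id=78: ✓ → 133
order_id=79: ✗
order_id=80: ✗
order_id=81: ✗
order_id=82: ✗
east_sum = 133
—
[priority_sum: priority > 2]
order_id=70: ✓ → 481
order_id=71: ✓ → 217
order_id=72: ✓ → 157
order_id=73: ✓ → 445
order_id=74: ✗
order_id=75: ✗
order_id=76: ✗
order_id=77: ✗
order_id=78: ✗
order_id=79: ✓ → 483
order_id=80: ✓ → 575
order_id=81: ✓ → 370
order_id=82: ✓ → 88
priority_sum = 481 + 217 + 157 + 445 + 483 + 575 + 370 + 88 = 2816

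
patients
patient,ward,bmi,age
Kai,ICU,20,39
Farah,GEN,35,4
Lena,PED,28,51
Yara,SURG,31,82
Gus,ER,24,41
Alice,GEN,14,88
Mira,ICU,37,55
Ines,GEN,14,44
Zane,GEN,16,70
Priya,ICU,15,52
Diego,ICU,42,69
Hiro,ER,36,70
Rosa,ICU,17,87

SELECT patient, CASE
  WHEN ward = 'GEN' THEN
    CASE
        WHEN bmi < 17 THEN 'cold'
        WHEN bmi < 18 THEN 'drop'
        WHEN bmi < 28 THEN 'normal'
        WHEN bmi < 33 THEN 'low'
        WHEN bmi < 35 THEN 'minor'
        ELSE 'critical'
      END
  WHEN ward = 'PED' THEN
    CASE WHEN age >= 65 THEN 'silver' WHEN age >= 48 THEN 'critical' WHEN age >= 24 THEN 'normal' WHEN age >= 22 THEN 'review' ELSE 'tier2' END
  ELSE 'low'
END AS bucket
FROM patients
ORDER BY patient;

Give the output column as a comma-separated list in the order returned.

cold, low, critical, low, low, cold, low, critical, low, low, low, low, cold

patient=Alice: ward='GEN' → inner[bmi < 17] → cold
patient=Diego: ward='ICU' → outer ELSE → low
patient=Farah: ward='GEN' → inner[ELSE] → critical
patient=Gus: ward='ER' → outer ELSE → low
patient=Hiro: ward='ER' → outer ELSE → low
patient=Ines: ward='GEN' → inner[bmi < 17] → cold
patient=Kai: ward='ICU' → outer ELSE → low
patient=Lena: ward='PED' → inner[age >= 48] → critical
patient=Mira: ward='ICU' → outer ELSE → low
patient=Priya: ward='ICU' → outer ELSE → low
patient=Rosa: ward='ICU' → outer ELSE → low
patient=Yara: ward='SURG' → outer ELSE → low
patient=Zane: ward='GEN' → inner[bmi < 17] → cold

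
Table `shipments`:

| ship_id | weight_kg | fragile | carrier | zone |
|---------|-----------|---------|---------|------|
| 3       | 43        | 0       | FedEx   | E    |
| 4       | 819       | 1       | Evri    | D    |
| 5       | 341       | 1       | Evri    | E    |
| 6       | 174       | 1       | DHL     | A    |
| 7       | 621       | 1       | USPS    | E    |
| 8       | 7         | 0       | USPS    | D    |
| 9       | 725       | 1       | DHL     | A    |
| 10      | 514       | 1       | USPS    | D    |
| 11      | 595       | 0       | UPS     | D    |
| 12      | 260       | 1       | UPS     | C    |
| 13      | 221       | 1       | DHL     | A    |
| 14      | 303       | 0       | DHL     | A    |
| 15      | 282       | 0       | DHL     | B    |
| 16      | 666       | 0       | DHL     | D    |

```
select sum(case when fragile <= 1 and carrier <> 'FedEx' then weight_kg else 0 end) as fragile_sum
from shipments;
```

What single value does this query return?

5528

ship_id=3: ✗
ship_id=4: ✓ → 819
ship_id=5: ✓ → 341
ship_id=6: ✓ → 174
ship_id=7: ✓ → 621
ship_id=8: ✓ → 7
ship_id=9: ✓ → 725
ship_id=10: ✓ → 514
ship_id=11: ✓ → 595
ship_id=12: ✓ → 260
ship_id=13: ✓ → 221
ship_id=14: ✓ → 303
ship_id=15: ✓ → 282
ship_id=16: ✓ → 666
fragile_sum = 819 + 341 + 174 + 621 + 7 + 725 + 514 + 595 + 260 + 221 + 303 + 282 + 666 = 5528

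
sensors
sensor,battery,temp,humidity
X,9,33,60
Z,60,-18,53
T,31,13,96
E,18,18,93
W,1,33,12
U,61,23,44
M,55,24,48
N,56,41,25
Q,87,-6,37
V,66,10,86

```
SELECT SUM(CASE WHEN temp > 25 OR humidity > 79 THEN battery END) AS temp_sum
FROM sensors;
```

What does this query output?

181

sensor=X: ✓ → 9
sensor=Z: ✗
sensor=T: ✓ → 31
sensor=E: ✓ → 18
sensor=W: ✓ → 1
sensor=U: ✗
sensor=M: ✗
sensor=N: ✓ → 56
sensor=Q: ✗
sensor=V: ✓ → 66
temp_sum = 9 + 31 + 18 + 1 + 56 + 66 = 181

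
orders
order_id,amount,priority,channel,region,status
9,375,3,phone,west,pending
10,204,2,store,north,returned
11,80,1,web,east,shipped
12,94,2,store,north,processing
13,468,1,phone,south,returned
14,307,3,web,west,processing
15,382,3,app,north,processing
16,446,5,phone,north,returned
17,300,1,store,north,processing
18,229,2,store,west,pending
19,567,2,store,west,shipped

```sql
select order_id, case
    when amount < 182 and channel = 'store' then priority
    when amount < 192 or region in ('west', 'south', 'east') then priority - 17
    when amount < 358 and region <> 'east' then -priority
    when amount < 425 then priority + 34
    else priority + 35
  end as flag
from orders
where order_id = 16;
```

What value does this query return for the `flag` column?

order_id = 16: amount=446, priority=5, channel=phone, region=north, status=returned.
amount < 182 and channel = 'store' → false
amount < 192 or region in ('west', 'south', 'east') → false
amount < 358 and region <> 'east' → false
amount < 425 → false
No prior WHEN matched → ELSE → 40

40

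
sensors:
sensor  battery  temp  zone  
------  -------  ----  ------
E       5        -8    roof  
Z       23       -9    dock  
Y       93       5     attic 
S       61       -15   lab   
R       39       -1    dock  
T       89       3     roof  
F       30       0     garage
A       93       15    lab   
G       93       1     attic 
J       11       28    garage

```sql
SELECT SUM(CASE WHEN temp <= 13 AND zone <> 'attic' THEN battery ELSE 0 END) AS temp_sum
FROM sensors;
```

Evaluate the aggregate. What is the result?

247

sensor=E: ✓ → 5
sensor=Z: ✓ → 23
sensor=Y: ✗
sensor=S: ✓ → 61
sensor=R: ✓ → 39
sensor=T: ✓ → 89
sensor=F: ✓ → 30
sensor=A: ✗
sensor=G: ✗
sensor=J: ✗
temp_sum = 5 + 23 + 61 + 39 + 89 + 30 = 247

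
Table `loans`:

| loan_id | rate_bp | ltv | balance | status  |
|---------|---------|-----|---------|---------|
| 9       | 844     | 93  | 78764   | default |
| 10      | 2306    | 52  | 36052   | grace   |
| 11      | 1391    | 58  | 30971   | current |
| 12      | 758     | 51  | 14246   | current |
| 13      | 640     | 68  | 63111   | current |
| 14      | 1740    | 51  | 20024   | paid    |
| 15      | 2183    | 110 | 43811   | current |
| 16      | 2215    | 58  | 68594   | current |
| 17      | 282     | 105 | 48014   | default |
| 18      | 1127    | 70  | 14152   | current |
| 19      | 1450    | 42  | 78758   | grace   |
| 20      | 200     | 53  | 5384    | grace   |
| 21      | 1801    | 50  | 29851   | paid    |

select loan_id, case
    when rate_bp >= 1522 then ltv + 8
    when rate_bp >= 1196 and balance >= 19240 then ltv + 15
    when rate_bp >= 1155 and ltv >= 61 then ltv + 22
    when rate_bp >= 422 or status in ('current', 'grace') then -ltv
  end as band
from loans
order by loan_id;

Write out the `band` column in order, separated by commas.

-93, 60, 73, -51, -68, 59, 118, 66, NULL, -70, 57, -53, 58

loan_id=9: rate_bp >= 422 or status in ('current', 'grace') → -93
loan_id=10: rate_bp >= 1522 → 60
loan_id=11: rate_bp >= 1196 and balance >= 19240 → 73
loan_id=12: rate_bp >= 422 or status in ('current', 'grace') → -51
loan_id=13: rate_bp >= 422 or status in ('current', 'grace') → -68
loan_id=14: rate_bp >= 1522 → 59
loan_id=15: rate_bp >= 1522 → 118
loan_id=16: rate_bp >= 1522 → 66
loan_id=17: (no match → NULL) → NULL
loan_id=18: rate_bp >= 422 or status in ('current', 'grace') → -70
loan_id=19: rate_bp >= 1196 and balance >= 19240 → 57
loan_id=20: rate_bp >= 422 or status in ('current', 'grace') → -53
loan_id=21: rate_bp >= 1522 → 58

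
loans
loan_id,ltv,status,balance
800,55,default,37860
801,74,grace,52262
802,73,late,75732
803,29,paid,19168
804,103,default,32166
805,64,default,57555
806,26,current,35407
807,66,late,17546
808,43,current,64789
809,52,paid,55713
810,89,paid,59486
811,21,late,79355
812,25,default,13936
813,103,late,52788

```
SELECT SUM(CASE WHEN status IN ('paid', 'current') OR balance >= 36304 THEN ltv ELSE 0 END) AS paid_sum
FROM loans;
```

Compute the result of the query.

629

loan_id=800: ✓ → 55
loan_id=801: ✓ → 74
loan_id=802: ✓ → 73
loan_id=803: ✓ → 29
loan_id=804: ✗
loan_id=805: ✓ → 64
loan_id=806: ✓ → 26
loan_id=807: ✗
loan_id=808: ✓ → 43
loan_id=809: ✓ → 52
loan_id=810: ✓ → 89
loan_id=811: ✓ → 21
loan_id=812: ✗
loan_id=813: ✓ → 103
paid_sum = 55 + 74 + 73 + 29 + 64 + 26 + 43 + 52 + 89 + 21 + 103 = 629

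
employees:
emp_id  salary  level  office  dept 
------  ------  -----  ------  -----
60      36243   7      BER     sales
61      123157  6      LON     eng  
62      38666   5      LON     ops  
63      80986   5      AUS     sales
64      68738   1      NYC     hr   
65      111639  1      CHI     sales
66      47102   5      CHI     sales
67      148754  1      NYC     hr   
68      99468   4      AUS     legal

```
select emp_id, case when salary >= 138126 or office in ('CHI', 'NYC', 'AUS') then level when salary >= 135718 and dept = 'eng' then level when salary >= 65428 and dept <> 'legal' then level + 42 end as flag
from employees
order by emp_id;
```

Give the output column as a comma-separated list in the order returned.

NULL, 48, NULL, 5, 1, 1, 5, 1, 4

emp_id=60: (no match → NULL) → NULL
emp_id=61: salary >= 65428 and dept <> 'legal' → 48
emp_id=62: (no match → NULL) → NULL
emp_id=63: salary >= 138126 or office in ('CHI', 'NYC', 'AUS') → 5
emp_id=64: salary >= 138126 or office in ('CHI', 'NYC', 'AUS') → 1
emp_id=65: salary >= 138126 or office in ('CHI', 'NYC', 'AUS') → 1
emp_id=66: salary >= 138126 or office in ('CHI', 'NYC', 'AUS') → 5
emp_id=67: salary >= 138126 or office in ('CHI', 'NYC', 'AUS') → 1
emp_id=68: salary >= 138126 or office in ('CHI', 'NYC', 'AUS') → 4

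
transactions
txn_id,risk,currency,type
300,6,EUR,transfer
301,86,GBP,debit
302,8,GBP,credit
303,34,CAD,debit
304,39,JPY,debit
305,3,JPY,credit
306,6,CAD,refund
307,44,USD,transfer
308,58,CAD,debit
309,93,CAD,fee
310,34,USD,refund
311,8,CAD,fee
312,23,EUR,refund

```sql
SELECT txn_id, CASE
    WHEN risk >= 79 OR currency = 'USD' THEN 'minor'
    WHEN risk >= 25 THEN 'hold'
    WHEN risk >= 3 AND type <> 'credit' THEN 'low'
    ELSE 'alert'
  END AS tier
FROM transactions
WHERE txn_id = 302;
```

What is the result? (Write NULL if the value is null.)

txn_id = 302: risk=8, currency=GBP, type=credit.
risk >= 79 OR currency = 'USD' → false
risk >= 25 → false
risk >= 3 AND type <> 'credit' → false
No prior WHEN matched → ELSE → alert

alert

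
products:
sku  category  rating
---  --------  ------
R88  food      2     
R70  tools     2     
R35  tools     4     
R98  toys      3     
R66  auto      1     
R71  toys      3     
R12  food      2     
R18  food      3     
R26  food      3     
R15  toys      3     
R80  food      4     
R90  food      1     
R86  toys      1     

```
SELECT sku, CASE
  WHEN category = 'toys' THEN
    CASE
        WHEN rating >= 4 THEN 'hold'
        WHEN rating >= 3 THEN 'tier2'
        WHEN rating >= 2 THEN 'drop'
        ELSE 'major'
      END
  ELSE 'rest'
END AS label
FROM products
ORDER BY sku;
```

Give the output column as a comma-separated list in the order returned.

sku=R12: category='food' → outer ELSE → rest
sku=R15: category='toys' → inner[rating >= 3] → tier2
sku=R18: category='food' → outer ELSE → rest
sku=R26: category='food' → outer ELSE → rest
sku=R35: category='tools' → outer ELSE → rest
sku=R66: category='auto' → outer ELSE → rest
sku=R70: category='tools' → outer ELSE → rest
sku=R71: category='toys' → inner[rating >= 3] → tier2
sku=R80: category='food' → outer ELSE → rest
sku=R86: category='toys' → inner[ELSE] → major
sku=R88: category='food' → outer ELSE → rest
sku=R90: category='food' → outer ELSE → rest
sku=R98: category='toys' → inner[rating >= 3] → tier2

rest, tier2, rest, rest, rest, rest, rest, tier2, rest, major, rest, rest, tier2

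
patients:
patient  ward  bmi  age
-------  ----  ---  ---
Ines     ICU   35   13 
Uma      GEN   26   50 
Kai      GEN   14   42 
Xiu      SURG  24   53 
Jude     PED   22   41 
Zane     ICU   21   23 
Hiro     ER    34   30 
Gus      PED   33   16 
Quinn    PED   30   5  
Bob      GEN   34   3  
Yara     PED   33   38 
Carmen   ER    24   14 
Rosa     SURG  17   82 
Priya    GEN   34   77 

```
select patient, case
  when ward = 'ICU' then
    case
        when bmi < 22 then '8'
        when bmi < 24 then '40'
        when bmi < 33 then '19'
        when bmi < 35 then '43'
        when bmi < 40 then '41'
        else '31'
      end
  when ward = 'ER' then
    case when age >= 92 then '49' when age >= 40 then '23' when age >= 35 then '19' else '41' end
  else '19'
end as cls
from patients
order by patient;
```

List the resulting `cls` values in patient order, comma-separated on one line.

19, 41, 19, 41, 41, 19, 19, 19, 19, 19, 19, 19, 19, 8

patient=Bob: ward='GEN' → outer ELSE → 19
patient=Carmen: ward='ER' → inner[ELSE] → 41
patient=Gus: ward='PED' → outer ELSE → 19
patient=Hiro: ward='ER' → inner[ELSE] → 41
patient=Ines: ward='ICU' → inner[bmi < 40] → 41
patient=Jude: ward='PED' → outer ELSE → 19
patient=Kai: ward='GEN' → outer ELSE → 19
patient=Priya: ward='GEN' → outer ELSE → 19
patient=Quinn: ward='PED' → outer ELSE → 19
patient=Rosa: ward='SURG' → outer ELSE → 19
patient=Uma: ward='GEN' → outer ELSE → 19
patient=Xiu: ward='SURG' → outer ELSE → 19
patient=Yara: ward='PED' → outer ELSE → 19
patient=Zane: ward='ICU' → inner[bmi < 22] → 8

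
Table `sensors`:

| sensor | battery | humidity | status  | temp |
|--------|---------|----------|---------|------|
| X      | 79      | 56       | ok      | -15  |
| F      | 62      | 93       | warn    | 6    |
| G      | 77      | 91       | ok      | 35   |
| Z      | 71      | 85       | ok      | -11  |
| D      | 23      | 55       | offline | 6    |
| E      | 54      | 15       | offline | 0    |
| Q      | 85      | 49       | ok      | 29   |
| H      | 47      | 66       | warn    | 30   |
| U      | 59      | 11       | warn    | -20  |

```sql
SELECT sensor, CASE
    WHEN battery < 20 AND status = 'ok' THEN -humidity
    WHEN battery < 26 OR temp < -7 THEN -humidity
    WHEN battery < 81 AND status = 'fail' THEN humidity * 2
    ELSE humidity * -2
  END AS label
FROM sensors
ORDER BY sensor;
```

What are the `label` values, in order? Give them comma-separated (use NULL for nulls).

-55, -30, -186, -182, -132, -98, -11, -56, -85

sensor=D: battery < 26 OR temp < -7 → -55
sensor=E: ELSE → -30
sensor=F: ELSE → -186
sensor=G: ELSE → -182
sensor=H: ELSE → -132
sensor=Q: ELSE → -98
sensor=U: battery < 26 OR temp < -7 → -11
sensor=X: battery < 26 OR temp < -7 → -56
sensor=Z: battery < 26 OR temp < -7 → -85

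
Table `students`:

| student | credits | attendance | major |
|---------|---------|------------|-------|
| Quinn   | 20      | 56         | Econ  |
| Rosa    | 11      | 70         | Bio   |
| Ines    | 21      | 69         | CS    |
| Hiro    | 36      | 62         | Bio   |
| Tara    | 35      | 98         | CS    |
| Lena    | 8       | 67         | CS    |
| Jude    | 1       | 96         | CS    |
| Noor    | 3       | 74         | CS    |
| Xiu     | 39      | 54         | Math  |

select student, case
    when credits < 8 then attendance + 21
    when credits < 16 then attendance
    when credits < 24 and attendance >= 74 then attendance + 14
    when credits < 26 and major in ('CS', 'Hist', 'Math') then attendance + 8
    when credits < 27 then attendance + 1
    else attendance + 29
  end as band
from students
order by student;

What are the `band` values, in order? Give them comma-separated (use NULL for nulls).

student=Hiro: ELSE → 91
student=Ines: credits < 26 and major in ('CS', 'Hist', 'Math') → 77
student=Jude: credits < 8 → 117
student=Lena: credits < 16 → 67
student=Noor: credits < 8 → 95
student=Quinn: credits < 27 → 57
student=Rosa: credits < 16 → 70
student=Tara: ELSE → 127
student=Xiu: ELSE → 83

91, 77, 117, 67, 95, 57, 70, 127, 83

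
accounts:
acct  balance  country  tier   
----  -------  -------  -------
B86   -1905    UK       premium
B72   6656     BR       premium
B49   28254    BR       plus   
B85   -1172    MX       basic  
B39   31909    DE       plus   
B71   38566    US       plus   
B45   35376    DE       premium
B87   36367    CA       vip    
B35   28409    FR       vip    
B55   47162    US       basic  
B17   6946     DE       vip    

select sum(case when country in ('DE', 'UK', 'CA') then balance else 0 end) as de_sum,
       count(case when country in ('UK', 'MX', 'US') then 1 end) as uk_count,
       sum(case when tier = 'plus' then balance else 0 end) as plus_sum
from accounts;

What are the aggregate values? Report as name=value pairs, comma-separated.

[de_sum: country in ('DE', 'UK', 'CA')]
acct=B86: ✓ → -1905
acct=B72: ✗
acct=B49: ✗
acct=B85: ✗
acct=B39: ✓ → 31909
acct=B71: ✗
acct=B45: ✓ → 35376
acct=B87: ✓ → 36367
acct=B35: ✗
acct=B55: ✗
acct=B17: ✓ → 6946
de_sum = -1905 + 31909 + 35376 + 36367 + 6946 = 108693
—
[uk_count: country in ('UK', 'MX', 'US')]
acct=B86: ✓ → 1
acct=B72: ✗
acct=B49: ✗
acct=B85: ✓ → 1
acct=B39: ✗
acct=B71: ✓ → 1
acct=B45: ✗
acct=B87: ✗
acct=B35: ✗
acct=B55: ✓ → 1
acct=B17: ✗
uk_count = COUNT(1, 1, 1, 1) = 4
—
[plus_sum: tier = 'plus']
acct=B86: ✗
acct=B72: ✗
acct=B49: ✓ → 28254
acct=B85: ✗
acct=B39: ✓ → 31909
acct=B71: ✓ → 38566
acct=B45: ✗
acct=B87: ✗
acct=B35: ✗
acct=B55: ✗
acct=B17: ✗
plus_sum = 28254 + 31909 + 38566 = 98729

de_sum=108693, uk_count=4, plus_sum=98729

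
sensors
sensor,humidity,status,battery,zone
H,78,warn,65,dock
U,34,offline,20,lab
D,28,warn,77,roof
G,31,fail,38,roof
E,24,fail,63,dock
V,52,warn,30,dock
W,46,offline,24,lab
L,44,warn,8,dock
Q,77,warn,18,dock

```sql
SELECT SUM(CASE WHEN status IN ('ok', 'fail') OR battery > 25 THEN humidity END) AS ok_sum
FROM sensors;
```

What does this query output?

213

sensor=H: ✓ → 78
sensor=U: ✗
sensor=D: ✓ → 28
sensor=G: ✓ → 31
sensor=E: ✓ → 24
sensor=V: ✓ → 52
sensor=W: ✗
sensor=L: ✗
sensor=Q: ✗
ok_sum = 78 + 28 + 31 + 24 + 52 = 213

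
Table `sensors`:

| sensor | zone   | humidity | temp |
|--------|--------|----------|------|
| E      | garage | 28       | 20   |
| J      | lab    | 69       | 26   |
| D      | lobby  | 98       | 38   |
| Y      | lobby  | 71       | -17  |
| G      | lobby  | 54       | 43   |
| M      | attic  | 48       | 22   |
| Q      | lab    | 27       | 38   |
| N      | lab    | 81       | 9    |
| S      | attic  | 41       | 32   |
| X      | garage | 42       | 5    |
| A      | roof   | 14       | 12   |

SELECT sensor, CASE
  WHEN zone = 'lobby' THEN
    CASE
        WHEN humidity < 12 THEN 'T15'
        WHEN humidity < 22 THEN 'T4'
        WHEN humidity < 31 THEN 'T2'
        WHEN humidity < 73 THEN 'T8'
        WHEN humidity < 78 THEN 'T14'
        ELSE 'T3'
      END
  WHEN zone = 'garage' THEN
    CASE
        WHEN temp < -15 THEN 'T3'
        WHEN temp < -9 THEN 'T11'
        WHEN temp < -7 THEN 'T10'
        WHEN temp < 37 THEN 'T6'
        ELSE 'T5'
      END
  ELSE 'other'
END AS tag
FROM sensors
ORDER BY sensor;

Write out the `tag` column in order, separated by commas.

sensor=A: zone='roof' → outer ELSE → other
sensor=D: zone='lobby' → inner[ELSE] → T3
sensor=E: zone='garage' → inner[temp < 37] → T6
sensor=G: zone='lobby' → inner[humidity < 73] → T8
sensor=J: zone='lab' → outer ELSE → other
sensor=M: zone='attic' → outer ELSE → other
sensor=N: zone='lab' → outer ELSE → other
sensor=Q: zone='lab' → outer ELSE → other
sensor=S: zone='attic' → outer ELSE → other
sensor=X: zone='garage' → inner[temp < 37] → T6
sensor=Y: zone='lobby' → inner[humidity < 73] → T8

other, T3, T6, T8, other, other, other, other, other, T6, T8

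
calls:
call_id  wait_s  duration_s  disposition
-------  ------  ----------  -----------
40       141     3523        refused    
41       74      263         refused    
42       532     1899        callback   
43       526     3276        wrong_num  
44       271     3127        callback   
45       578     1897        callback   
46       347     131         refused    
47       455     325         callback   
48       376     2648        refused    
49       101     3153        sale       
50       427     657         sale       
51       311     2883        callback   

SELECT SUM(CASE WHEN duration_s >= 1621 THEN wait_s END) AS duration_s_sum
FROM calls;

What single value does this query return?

call_id=40: ✓ → 141
call_id=41: ✗
call_id=42: ✓ → 532
call_id=43: ✓ → 526
call_id=44: ✓ → 271
call_id=45: ✓ → 578
call_id=46: ✗
call_id=47: ✗
call_id=48: ✓ → 376
call_id=49: ✓ → 101
call_id=50: ✗
call_id=51: ✓ → 311
duration_s_sum = 141 + 532 + 526 + 271 + 578 + 376 + 101 + 311 = 2836

2836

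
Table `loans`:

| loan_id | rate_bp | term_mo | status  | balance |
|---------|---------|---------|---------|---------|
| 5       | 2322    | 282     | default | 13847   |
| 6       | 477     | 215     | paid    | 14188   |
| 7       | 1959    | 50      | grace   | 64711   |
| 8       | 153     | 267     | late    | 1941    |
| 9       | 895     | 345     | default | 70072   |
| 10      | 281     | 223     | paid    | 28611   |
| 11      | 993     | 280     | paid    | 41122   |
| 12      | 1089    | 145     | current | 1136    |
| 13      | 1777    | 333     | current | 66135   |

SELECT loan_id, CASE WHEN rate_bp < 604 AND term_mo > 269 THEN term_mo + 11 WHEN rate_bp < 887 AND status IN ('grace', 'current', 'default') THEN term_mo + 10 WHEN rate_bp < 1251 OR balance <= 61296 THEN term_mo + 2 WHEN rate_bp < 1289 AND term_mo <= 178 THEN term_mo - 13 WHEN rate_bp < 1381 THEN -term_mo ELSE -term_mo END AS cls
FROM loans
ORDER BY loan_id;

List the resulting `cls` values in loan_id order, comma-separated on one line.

loan_id=5: rate_bp < 1251 OR balance <= 61296 → 284
loan_id=6: rate_bp < 1251 OR balance <= 61296 → 217
loan_id=7: ELSE → -50
loan_id=8: rate_bp < 1251 OR balance <= 61296 → 269
loan_id=9: rate_bp < 1251 OR balance <= 61296 → 347
loan_id=10: rate_bp < 1251 OR balance <= 61296 → 225
loan_id=11: rate_bp < 1251 OR balance <= 61296 → 282
loan_id=12: rate_bp < 1251 OR balance <= 61296 → 147
loan_id=13: ELSE → -333

284, 217, -50, 269, 347, 225, 282, 147, -333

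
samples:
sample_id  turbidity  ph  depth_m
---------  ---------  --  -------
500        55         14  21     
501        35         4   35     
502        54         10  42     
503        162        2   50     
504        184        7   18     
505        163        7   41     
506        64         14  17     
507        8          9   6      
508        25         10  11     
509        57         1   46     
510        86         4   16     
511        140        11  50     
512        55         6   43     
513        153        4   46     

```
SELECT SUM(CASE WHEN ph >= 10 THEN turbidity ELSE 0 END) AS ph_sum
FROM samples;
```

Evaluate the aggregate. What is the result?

338

sample_id=500: ✓ → 55
sample_id=501: ✗
sample_id=502: ✓ → 54
sample_id=503: ✗
sample_id=504: ✗
sample_id=505: ✗
sample_id=506: ✓ → 64
sample_id=507: ✗
sample_id=508: ✓ → 25
sample_id=509: ✗
sample_id=510: ✗
sample_id=511: ✓ → 140
sample_id=512: ✗
sample_id=513: ✗
ph_sum = 55 + 54 + 64 + 25 + 140 = 338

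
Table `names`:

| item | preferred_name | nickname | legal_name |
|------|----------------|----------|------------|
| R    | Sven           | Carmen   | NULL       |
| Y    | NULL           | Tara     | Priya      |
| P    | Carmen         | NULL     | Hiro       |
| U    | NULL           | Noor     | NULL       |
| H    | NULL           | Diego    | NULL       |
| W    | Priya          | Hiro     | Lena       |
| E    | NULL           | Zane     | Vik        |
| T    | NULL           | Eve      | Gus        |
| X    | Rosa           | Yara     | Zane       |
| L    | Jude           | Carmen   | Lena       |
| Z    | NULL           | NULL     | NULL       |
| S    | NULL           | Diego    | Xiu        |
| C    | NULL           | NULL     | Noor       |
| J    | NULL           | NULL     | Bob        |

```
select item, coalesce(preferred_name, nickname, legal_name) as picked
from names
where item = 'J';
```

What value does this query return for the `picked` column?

Bob

item = J: preferred_name=NULL, nickname=NULL, legal_name=Bob.
preferred_name=NULL, nickname=NULL, legal_name=Bob → Bob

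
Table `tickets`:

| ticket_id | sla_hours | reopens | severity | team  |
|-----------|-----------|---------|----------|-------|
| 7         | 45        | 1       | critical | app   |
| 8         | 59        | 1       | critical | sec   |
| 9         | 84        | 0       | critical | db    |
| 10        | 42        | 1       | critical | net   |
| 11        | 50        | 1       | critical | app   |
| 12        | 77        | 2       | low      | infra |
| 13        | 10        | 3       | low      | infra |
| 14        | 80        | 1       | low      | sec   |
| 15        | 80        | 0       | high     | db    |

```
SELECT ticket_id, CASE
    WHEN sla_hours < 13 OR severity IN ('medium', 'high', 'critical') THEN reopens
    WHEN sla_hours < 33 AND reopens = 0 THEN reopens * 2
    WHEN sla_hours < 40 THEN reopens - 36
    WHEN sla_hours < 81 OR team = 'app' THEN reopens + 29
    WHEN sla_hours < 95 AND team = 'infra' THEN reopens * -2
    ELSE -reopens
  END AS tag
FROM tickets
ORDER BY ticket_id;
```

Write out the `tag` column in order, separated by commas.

ticket_id=7: sla_hours < 13 OR severity IN ('medium', 'high', 'critical') → 1
ticket_id=8: sla_hours < 13 OR severity IN ('medium', 'high', 'critical') → 1
ticket_id=9: sla_hours < 13 OR severity IN ('medium', 'high', 'critical') → 0
ticket_id=10: sla_hours < 13 OR severity IN ('medium', 'high', 'critical') → 1
ticket_id=11: sla_hours < 13 OR severity IN ('medium', 'high', 'critical') → 1
ticket_id=12: sla_hours < 81 OR team = 'app' → 31
ticket_id=13: sla_hours < 13 OR severity IN ('medium', 'high', 'critical') → 3
ticket_id=14: sla_hours < 81 OR team = 'app' → 30
ticket_id=15: sla_hours < 13 OR severity IN ('medium', 'high', 'critical') → 0

1, 1, 0, 1, 1, 31, 3, 30, 0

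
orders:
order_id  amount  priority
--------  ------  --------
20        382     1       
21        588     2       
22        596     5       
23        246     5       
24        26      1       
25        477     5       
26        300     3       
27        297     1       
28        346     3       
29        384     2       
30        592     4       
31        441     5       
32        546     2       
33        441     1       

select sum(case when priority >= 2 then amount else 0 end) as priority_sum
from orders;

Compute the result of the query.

order_id=20: ✗
order_id=21: ✓ → 588
order_id=22: ✓ → 596
order_id=23: ✓ → 246
order_id=24: ✗
order_id=25: ✓ → 477
order_id=26: ✓ → 300
order_id=27: ✗
order_id=28: ✓ → 346
order_id=29: ✓ → 384
order_id=30: ✓ → 592
order_id=31: ✓ → 441
order_id=32: ✓ → 546
order_id=33: ✗
priority_sum = 588 + 596 + 246 + 477 + 300 + 346 + 384 + 592 + 441 + 546 = 4516

4516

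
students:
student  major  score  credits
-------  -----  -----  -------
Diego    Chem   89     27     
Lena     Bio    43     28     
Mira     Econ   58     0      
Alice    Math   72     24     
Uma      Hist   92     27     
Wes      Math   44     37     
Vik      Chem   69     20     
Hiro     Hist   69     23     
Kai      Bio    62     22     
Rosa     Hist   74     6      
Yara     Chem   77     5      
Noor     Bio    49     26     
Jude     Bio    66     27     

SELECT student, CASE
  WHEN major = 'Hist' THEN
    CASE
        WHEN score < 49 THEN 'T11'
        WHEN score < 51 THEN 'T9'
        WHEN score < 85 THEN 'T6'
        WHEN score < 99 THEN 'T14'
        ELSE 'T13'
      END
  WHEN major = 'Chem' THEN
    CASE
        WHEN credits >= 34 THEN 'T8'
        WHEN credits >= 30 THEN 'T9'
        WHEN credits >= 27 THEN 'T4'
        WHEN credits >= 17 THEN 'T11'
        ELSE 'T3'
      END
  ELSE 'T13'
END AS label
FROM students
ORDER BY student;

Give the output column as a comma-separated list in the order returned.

student=Alice: major='Math' → outer ELSE → T13
student=Diego: major='Chem' → inner[credits >= 27] → T4
student=Hiro: major='Hist' → inner[score < 85] → T6
student=Jude: major='Bio' → outer ELSE → T13
student=Kai: major='Bio' → outer ELSE → T13
student=Lena: major='Bio' → outer ELSE → T13
student=Mira: major='Econ' → outer ELSE → T13
student=Noor: major='Bio' → outer ELSE → T13
student=Rosa: major='Hist' → inner[score < 85] → T6
student=Uma: major='Hist' → inner[score < 99] → T14
student=Vik: major='Chem' → inner[credits >= 17] → T11
student=Wes: major='Math' → outer ELSE → T13
student=Yara: major='Chem' → inner[ELSE] → T3

T13, T4, T6, T13, T13, T13, T13, T13, T6, T14, T11, T13, T3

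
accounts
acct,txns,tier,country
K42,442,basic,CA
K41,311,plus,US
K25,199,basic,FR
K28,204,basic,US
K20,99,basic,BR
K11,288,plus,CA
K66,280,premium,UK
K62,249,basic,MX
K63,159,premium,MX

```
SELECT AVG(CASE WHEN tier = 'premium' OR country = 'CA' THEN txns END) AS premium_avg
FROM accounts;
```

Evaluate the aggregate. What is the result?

acct=K42: ✓ → 442
acct=K41: ✗
acct=K25: ✗
acct=K28: ✗
acct=K20: ✗
acct=K11: ✓ → 288
acct=K66: ✓ → 280
acct=K62: ✗
acct=K63: ✓ → 159
premium_avg = (442 + 288 + 280 + 159) / 4 = 292.25

292.25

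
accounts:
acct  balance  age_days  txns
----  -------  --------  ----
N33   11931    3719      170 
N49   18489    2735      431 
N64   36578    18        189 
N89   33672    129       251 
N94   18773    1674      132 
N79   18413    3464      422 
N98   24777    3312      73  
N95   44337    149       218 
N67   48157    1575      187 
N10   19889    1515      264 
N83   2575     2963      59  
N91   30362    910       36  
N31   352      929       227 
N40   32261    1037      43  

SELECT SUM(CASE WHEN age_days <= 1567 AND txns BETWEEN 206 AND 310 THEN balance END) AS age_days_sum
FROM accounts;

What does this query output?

98250

acct=N33: ✗
acct=N49: ✗
acct=N64: ✗
acct=N89: ✓ → 33672
acct=N94: ✗
acct=N79: ✗
acct=N98: ✗
acct=N95: ✓ → 44337
acct=N67: ✗
acct=N10: ✓ → 19889
acct=N83: ✗
acct=N91: ✗
acct=N31: ✓ → 352
acct=N40: ✗
age_days_sum = 33672 + 44337 + 19889 + 352 = 98250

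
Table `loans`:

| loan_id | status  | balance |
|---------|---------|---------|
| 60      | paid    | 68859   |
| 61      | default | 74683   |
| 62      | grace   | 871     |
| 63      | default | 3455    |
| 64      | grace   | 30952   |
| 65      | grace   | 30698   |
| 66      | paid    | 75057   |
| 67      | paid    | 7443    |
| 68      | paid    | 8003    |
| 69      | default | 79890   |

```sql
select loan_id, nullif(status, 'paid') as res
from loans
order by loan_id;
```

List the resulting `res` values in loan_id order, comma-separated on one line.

NULL, default, grace, default, grace, grace, NULL, NULL, NULL, default

loan_id=60: status=paid vs paid: equal → NULL
loan_id=61: status=default vs paid: differ → default
loan_id=62: status=grace vs paid: differ → grace
loan_id=63: status=default vs paid: differ → default
loan_id=64: status=grace vs paid: differ → grace
loan_id=65: status=grace vs paid: differ → grace
loan_id=66: status=paid vs paid: equal → NULL
loan_id=67: status=paid vs paid: equal → NULL
loan_id=68: status=paid vs paid: equal → NULL
loan_id=69: status=default vs paid: differ → default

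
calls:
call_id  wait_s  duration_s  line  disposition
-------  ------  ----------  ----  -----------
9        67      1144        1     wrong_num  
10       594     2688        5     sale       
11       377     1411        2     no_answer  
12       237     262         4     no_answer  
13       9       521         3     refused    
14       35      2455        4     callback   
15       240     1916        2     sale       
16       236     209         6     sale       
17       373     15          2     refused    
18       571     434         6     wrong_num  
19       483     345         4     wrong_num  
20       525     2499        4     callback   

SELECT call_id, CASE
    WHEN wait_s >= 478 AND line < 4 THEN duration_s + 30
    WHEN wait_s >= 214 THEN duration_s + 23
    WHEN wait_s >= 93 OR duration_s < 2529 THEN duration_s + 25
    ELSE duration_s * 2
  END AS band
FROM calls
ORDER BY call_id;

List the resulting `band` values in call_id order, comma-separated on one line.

1169, 2711, 1434, 285, 546, 2480, 1939, 232, 38, 457, 368, 2522

call_id=9: wait_s >= 93 OR duration_s < 2529 → 1169
call_id=10: wait_s >= 214 → 2711
call_id=11: wait_s >= 214 → 1434
call_id=12: wait_s >= 214 → 285
call_id=13: wait_s >= 93 OR duration_s < 2529 → 546
call_id=14: wait_s >= 93 OR duration_s < 2529 → 2480
call_id=15: wait_s >= 214 → 1939
call_id=16: wait_s >= 214 → 232
call_id=17: wait_s >= 214 → 38
call_id=18: wait_s >= 214 → 457
call_id=19: wait_s >= 214 → 368
call_id=20: wait_s >= 214 → 2522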